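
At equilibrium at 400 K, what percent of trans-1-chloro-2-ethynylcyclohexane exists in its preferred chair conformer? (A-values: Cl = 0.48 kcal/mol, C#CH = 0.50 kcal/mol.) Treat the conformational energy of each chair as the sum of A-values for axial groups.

C1 and C2 have opposite parity, so for the trans isomer the two substituents are e,e in one chair and a,a in the other.
Chair I (chloro axial, ethynyl axial): E = 0.98 kcal/mol; chair II (chloro equatorial, ethynyl equatorial): E = 0.00 kcal/mol.
ΔG = 0.98 kcal/mol between the two chairs.
K = exp(ΔG/RT) with R = 1.987×10⁻³ kcal mol⁻¹ K⁻¹ and T = 400 K gives K ≈ 3.43.
Fraction in the lower-energy chair = K/(K+1) = 77.4%.

77.4%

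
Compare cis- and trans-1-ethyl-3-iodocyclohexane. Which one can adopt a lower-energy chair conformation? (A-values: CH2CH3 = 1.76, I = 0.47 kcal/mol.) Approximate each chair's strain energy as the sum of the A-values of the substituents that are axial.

cis

At 1,3 positions (parity same): cis → (e,e or a,a); trans → (a,e or e,a).
Best chair for cis: E = 0.00 kcal/mol; best chair for trans: E = 0.47 kcal/mol.
The cis isomer is lower by 0.47 kcal/mol.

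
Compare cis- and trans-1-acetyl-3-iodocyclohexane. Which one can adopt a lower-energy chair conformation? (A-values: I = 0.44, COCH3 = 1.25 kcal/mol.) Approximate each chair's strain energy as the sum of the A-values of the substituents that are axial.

At 1,3 positions (parity same): cis → (e,e or a,a); trans → (a,e or e,a).
Best chair for cis: E = 0.00 kcal/mol; best chair for trans: E = 0.44 kcal/mol.
The cis isomer is lower by 0.44 kcal/mol.

cis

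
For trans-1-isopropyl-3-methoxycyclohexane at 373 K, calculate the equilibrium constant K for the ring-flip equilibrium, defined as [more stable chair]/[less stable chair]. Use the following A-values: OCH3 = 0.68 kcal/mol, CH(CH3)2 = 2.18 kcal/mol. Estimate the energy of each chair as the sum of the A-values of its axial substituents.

K ≈ 7.57

C1 and C3 have the same parity, so for the trans isomer the two substituents are one axial and one equatorial in each chair.
Chair I (methoxy axial, isopropyl equatorial): E = 0.68 kcal/mol; chair II (methoxy equatorial, isopropyl axial): E = 2.18 kcal/mol.
ΔG = 1.50 kcal/mol between the two chairs.
K = exp(ΔG/RT) with R = 1.987×10⁻³ kcal mol⁻¹ K⁻¹ and T = 373 K gives K ≈ 7.57.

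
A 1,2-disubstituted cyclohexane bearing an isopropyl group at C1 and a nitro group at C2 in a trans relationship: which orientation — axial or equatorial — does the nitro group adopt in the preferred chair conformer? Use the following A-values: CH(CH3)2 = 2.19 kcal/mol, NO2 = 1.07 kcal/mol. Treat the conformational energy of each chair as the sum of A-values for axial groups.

C1 and C2 have opposite parity, so for the trans isomer the two substituents are e,e in one chair and a,a in the other.
Chair I (isopropyl axial, nitro axial): E = 3.26 kcal/mol.
Chair II (isopropyl equatorial, nitro equatorial): E = 0.00 kcal/mol.
Chair II is the more stable (lower-energy) conformer, and in that chair the nitro group is equatorial.

equatorial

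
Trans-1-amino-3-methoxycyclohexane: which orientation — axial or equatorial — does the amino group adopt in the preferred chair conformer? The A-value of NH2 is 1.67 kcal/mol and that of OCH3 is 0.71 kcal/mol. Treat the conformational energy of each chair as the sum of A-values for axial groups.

C1 and C3 have the same parity, so for the trans isomer the two substituents are one axial and one equatorial in each chair.
Chair I (amino axial, methoxy equatorial): E = 1.67 kcal/mol.
Chair II (amino equatorial, methoxy axial): E = 0.71 kcal/mol.
Chair II is the more stable (lower-energy) conformer, and in that chair the amino group is equatorial.

equatorial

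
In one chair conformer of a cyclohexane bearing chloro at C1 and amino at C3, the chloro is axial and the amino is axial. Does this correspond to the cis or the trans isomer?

cis

C1 and C3 have the same parity, so their axial bonds point in the same direction.
With same-parity carbons, two substituents on the same face are both axial or both equatorial; opposite faces give one of each.
Here the groups are axial/axial → same face → cis.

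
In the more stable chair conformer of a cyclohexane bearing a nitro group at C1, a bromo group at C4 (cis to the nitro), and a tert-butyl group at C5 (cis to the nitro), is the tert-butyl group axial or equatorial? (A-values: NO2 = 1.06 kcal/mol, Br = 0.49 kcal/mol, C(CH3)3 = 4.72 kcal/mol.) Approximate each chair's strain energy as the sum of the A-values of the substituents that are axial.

Chair I (nitro axial, bromo equatorial, tert-butyl axial): E = 5.78 kcal/mol.
Chair II (nitro equatorial, bromo axial, tert-butyl equatorial): E = 0.49 kcal/mol.
Chair II is the more stable (lower-energy) conformer, and in that chair the tert-butyl group is equatorial.

equatorial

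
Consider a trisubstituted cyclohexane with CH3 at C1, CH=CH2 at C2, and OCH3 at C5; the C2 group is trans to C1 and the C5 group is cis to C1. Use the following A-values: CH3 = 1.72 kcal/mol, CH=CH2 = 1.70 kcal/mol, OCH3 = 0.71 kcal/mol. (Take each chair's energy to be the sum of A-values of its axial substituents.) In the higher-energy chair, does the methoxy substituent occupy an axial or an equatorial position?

Chair I (methyl axial, vinyl axial, methoxy axial): E = 4.13 kcal/mol.
Chair II (methyl equatorial, vinyl equatorial, methoxy equatorial): E = 0.00 kcal/mol.
Chair I is the less stable (higher-energy) conformer, and in that chair the methoxy group is axial.

axial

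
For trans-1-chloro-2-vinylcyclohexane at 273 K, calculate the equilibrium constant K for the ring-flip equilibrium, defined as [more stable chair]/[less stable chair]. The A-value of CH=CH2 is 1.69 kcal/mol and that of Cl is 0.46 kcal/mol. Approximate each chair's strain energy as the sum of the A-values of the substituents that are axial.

C1 and C2 have opposite parity, so for the trans isomer the two substituents are e,e in one chair and a,a in the other.
Chair I (vinyl axial, chloro axial): E = 2.15 kcal/mol; chair II (vinyl equatorial, chloro equatorial): E = 0.00 kcal/mol.
ΔG = 2.15 kcal/mol between the two chairs.
K = exp(ΔG/RT) with R = 1.987×10⁻³ kcal mol⁻¹ K⁻¹ and T = 273 K gives K ≈ 52.6.

K ≈ 52.6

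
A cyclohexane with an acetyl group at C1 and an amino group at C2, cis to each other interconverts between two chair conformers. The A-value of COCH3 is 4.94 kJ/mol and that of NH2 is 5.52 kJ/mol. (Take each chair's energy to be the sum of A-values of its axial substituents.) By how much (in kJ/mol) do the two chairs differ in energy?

0.58 kJ/mol

C1 and C2 have opposite parity, so for the cis isomer the two substituents are one axial and one equatorial in each chair.
Chair I (acetyl axial, amino equatorial): E = 4.94 kJ/mol.
Chair II (acetyl equatorial, amino axial): E = 5.52 kJ/mol.
ΔE = 5.52 − 4.94 = 0.58 kJ/mol; chair I is more stable.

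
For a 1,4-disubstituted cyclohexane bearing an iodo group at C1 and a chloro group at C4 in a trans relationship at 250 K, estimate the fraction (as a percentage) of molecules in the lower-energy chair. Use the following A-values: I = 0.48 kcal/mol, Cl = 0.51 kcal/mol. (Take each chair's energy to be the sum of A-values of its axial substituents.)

88.0%

C1 and C4 have opposite parity, so for the trans isomer the two substituents are e,e in one chair and a,a in the other.
Chair I (iodo axial, chloro axial): E = 0.99 kcal/mol; chair II (iodo equatorial, chloro equatorial): E = 0.00 kcal/mol.
ΔG = 0.99 kcal/mol between the two chairs.
K = exp(ΔG/RT) with R = 1.987×10⁻³ kcal mol⁻¹ K⁻¹ and T = 250 K gives K ≈ 7.34.
Fraction in the lower-energy chair = K/(K+1) = 88.0%.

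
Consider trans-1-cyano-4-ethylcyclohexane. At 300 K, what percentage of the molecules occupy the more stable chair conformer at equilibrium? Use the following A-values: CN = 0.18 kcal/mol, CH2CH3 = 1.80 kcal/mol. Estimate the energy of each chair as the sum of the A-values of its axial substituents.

C1 and C4 have opposite parity, so for the trans isomer the two substituents are e,e in one chair and a,a in the other.
Chair I (cyano axial, ethyl axial): E = 1.98 kcal/mol; chair II (cyano equatorial, ethyl equatorial): E = 0.00 kcal/mol.
ΔG = 1.98 kcal/mol between the two chairs.
K = exp(ΔG/RT) with R = 1.987×10⁻³ kcal mol⁻¹ K⁻¹ and T = 300 K gives K ≈ 27.7.
Fraction in the lower-energy chair = K/(K+1) = 96.5%.

96.5%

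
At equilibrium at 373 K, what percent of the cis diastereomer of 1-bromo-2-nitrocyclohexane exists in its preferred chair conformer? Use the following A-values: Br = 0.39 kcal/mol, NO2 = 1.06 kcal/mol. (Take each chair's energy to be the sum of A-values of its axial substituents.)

C1 and C2 have opposite parity, so for the cis isomer the two substituents are one axial and one equatorial in each chair.
Chair I (bromo axial, nitro equatorial): E = 0.39 kcal/mol; chair II (bromo equatorial, nitro axial): E = 1.06 kcal/mol.
ΔG = 0.67 kcal/mol between the two chairs.
K = exp(ΔG/RT) with R = 1.987×10⁻³ kcal mol⁻¹ K⁻¹ and T = 373 K gives K ≈ 2.47.
Fraction in the lower-energy chair = K/(K+1) = 71.2%.

71.2%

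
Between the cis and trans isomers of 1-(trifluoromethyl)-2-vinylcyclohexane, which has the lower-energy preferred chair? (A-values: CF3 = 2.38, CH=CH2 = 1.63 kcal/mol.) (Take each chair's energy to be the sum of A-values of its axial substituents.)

trans

At 1,2 positions (parity opposite): cis → (a,e or e,a); trans → (e,e or a,a).
Best chair for cis: E = 1.63 kcal/mol; best chair for trans: E = 0.00 kcal/mol.
The trans isomer is lower by 1.63 kcal/mol.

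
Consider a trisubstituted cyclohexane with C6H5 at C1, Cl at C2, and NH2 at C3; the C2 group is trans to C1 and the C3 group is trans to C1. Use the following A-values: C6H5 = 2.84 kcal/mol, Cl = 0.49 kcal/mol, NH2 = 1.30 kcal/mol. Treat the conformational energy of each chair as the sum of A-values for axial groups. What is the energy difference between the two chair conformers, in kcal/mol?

2.03 kcal/mol

Chair I (phenyl axial, chloro axial, amino equatorial): E = 3.33 kcal/mol.
Chair II (phenyl equatorial, chloro equatorial, amino axial): E = 1.30 kcal/mol.
ΔE = 3.33 − 1.30 = 2.03 kcal/mol; chair II is more stable.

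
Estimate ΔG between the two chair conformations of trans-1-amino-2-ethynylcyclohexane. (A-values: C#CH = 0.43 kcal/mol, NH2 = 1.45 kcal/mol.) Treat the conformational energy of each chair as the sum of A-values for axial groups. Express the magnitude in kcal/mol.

C1 and C2 have opposite parity, so for the trans isomer the two substituents are e,e in one chair and a,a in the other.
Chair I (ethynyl axial, amino axial): E = 1.88 kcal/mol.
Chair II (ethynyl equatorial, amino equatorial): E = 0.00 kcal/mol.
ΔE = 1.88 − 0.00 = 1.88 kcal/mol; chair II is more stable.

1.88 kcal/mol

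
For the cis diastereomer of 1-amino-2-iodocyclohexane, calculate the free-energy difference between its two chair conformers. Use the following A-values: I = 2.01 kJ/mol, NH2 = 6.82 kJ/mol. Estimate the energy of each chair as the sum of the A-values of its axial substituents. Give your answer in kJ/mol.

4.81 kJ/mol

C1 and C2 have opposite parity, so for the cis isomer the two substituents are one axial and one equatorial in each chair.
Chair I (iodo axial, amino equatorial): E = 2.01 kJ/mol.
Chair II (iodo equatorial, amino axial): E = 6.82 kJ/mol.
ΔE = 6.82 − 2.01 = 4.81 kJ/mol; chair I is more stable.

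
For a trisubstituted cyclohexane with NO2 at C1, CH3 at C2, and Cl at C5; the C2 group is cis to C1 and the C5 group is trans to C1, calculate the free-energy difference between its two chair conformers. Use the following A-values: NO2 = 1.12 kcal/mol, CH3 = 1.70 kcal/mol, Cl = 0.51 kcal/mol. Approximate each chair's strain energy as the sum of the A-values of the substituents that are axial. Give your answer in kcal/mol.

Chair I (nitro axial, methyl equatorial, chloro equatorial): E = 1.12 kcal/mol.
Chair II (nitro equatorial, methyl axial, chloro axial): E = 2.21 kcal/mol.
ΔE = 2.21 − 1.12 = 1.09 kcal/mol; chair I is more stable.

1.09 kcal/mol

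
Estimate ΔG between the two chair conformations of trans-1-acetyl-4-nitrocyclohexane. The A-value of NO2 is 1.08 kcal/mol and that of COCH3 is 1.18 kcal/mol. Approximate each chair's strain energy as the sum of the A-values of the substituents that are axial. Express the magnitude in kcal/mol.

2.26 kcal/mol

C1 and C4 have opposite parity, so for the trans isomer the two substituents are e,e in one chair and a,a in the other.
Chair I (nitro axial, acetyl axial): E = 2.26 kcal/mol.
Chair II (nitro equatorial, acetyl equatorial): E = 0.00 kcal/mol.
ΔE = 2.26 − 0.00 = 2.26 kcal/mol; chair II is more stable.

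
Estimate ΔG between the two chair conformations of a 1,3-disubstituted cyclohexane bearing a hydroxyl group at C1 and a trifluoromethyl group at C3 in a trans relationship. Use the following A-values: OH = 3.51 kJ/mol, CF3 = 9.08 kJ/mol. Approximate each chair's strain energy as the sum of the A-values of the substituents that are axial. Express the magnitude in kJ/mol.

C1 and C3 have the same parity, so for the trans isomer the two substituents are one axial and one equatorial in each chair.
Chair I (hydroxyl axial, trifluoromethyl equatorial): E = 3.51 kJ/mol.
Chair II (hydroxyl equatorial, trifluoromethyl axial): E = 9.08 kJ/mol.
ΔE = 9.08 − 3.51 = 5.57 kJ/mol; chair I is more stable.

5.57 kJ/mol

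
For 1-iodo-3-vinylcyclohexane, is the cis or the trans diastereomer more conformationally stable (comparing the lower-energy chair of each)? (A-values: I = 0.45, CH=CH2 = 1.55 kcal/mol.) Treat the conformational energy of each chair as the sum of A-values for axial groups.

cis

At 1,3 positions (parity same): cis → (e,e or a,a); trans → (a,e or e,a).
Best chair for cis: E = 0.00 kcal/mol; best chair for trans: E = 0.45 kcal/mol.
The cis isomer is lower by 0.45 kcal/mol.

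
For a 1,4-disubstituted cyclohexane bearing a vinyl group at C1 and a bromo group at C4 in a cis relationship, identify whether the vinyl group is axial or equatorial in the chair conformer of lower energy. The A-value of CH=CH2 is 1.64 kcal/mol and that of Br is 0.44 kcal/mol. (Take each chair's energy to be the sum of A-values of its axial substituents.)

equatorial

C1 and C4 have opposite parity, so for the cis isomer the two substituents are one axial and one equatorial in each chair.
Chair I (vinyl axial, bromo equatorial): E = 1.64 kcal/mol.
Chair II (vinyl equatorial, bromo axial): E = 0.44 kcal/mol.
Chair II is the more stable (lower-energy) conformer, and in that chair the vinyl group is equatorial.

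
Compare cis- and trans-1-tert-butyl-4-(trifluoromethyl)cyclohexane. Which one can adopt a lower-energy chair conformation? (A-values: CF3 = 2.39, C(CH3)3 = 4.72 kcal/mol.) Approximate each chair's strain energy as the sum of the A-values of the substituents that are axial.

trans

At 1,4 positions (parity opposite): cis → (a,e or e,a); trans → (e,e or a,a).
Best chair for cis: E = 2.39 kcal/mol; best chair for trans: E = 0.00 kcal/mol.
The trans isomer is lower by 2.39 kcal/mol.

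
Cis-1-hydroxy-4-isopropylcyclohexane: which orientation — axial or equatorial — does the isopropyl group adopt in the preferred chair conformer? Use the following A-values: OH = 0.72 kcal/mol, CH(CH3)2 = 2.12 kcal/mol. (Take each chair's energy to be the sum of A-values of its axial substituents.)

C1 and C4 have opposite parity, so for the cis isomer the two substituents are one axial and one equatorial in each chair.
Chair I (hydroxyl axial, isopropyl equatorial): E = 0.72 kcal/mol.
Chair II (hydroxyl equatorial, isopropyl axial): E = 2.12 kcal/mol.
Chair I is the more stable (lower-energy) conformer, and in that chair the isopropyl group is equatorial.

equatorial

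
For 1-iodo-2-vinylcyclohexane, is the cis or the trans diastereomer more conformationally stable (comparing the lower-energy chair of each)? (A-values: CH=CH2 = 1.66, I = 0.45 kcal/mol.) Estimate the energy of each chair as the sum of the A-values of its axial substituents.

trans

At 1,2 positions (parity opposite): cis → (a,e or e,a); trans → (e,e or a,a).
Best chair for cis: E = 0.45 kcal/mol; best chair for trans: E = 0.00 kcal/mol.
The trans isomer is lower by 0.45 kcal/mol.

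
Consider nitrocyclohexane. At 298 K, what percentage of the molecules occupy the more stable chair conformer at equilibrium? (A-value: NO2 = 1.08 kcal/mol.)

86.1%

One chair has the nitro group axial (E = 1.08 kcal/mol) and the other has it equatorial (E = 0).
ΔG = 1.08 kcal/mol between the two chairs.
K = exp(ΔG/RT) with R = 1.987×10⁻³ kcal mol⁻¹ K⁻¹ and T = 298 K gives K ≈ 6.2.
Fraction in the lower-energy chair = K/(K+1) = 86.1%.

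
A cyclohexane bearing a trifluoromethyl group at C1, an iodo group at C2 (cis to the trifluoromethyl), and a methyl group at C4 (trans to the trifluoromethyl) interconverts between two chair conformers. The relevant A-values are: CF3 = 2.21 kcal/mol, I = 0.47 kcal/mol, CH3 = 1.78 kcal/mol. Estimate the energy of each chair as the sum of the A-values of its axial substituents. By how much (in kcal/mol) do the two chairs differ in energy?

3.52 kcal/mol

Chair I (trifluoromethyl axial, iodo equatorial, methyl axial): E = 3.99 kcal/mol.
Chair II (trifluoromethyl equatorial, iodo axial, methyl equatorial): E = 0.47 kcal/mol.
ΔE = 3.99 − 0.47 = 3.52 kcal/mol; chair II is more stable.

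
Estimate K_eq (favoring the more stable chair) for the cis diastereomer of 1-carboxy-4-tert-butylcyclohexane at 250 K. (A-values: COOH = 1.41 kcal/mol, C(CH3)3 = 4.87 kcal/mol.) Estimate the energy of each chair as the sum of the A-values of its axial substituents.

K ≈ 1059

C1 and C4 have opposite parity, so for the cis isomer the two substituents are one axial and one equatorial in each chair.
Chair I (carboxyl axial, tert-butyl equatorial): E = 1.41 kcal/mol; chair II (carboxyl equatorial, tert-butyl axial): E = 4.87 kcal/mol.
ΔG = 3.46 kcal/mol between the two chairs.
K = exp(ΔG/RT) with R = 1.987×10⁻³ kcal mol⁻¹ K⁻¹ and T = 250 K gives K ≈ 1.06e+03.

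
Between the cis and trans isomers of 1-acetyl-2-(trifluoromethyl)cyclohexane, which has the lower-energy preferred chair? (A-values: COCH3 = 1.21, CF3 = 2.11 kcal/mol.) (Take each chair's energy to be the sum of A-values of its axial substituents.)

At 1,2 positions (parity opposite): cis → (a,e or e,a); trans → (e,e or a,a).
Best chair for cis: E = 1.21 kcal/mol; best chair for trans: E = 0.00 kcal/mol.
The trans isomer is lower by 1.21 kcal/mol.

trans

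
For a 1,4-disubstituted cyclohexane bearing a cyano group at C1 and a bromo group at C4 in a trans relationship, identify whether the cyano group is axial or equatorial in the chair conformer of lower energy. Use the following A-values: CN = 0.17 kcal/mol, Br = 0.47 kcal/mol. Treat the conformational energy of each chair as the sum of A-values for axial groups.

C1 and C4 have opposite parity, so for the trans isomer the two substituents are e,e in one chair and a,a in the other.
Chair I (cyano axial, bromo axial): E = 0.64 kcal/mol.
Chair II (cyano equatorial, bromo equatorial): E = 0.00 kcal/mol.
Chair II is the more stable (lower-energy) conformer, and in that chair the cyano group is equatorial.

equatorial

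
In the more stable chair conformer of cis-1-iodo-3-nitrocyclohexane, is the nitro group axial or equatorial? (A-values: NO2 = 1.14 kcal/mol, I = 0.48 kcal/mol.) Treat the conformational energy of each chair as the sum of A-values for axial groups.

C1 and C3 have the same parity, so for the cis isomer the two substituents are e,e in one chair and a,a in the other.
Chair I (nitro axial, iodo axial): E = 1.62 kcal/mol.
Chair II (nitro equatorial, iodo equatorial): E = 0.00 kcal/mol.
Chair II is the more stable (lower-energy) conformer, and in that chair the nitro group is equatorial.

equatorial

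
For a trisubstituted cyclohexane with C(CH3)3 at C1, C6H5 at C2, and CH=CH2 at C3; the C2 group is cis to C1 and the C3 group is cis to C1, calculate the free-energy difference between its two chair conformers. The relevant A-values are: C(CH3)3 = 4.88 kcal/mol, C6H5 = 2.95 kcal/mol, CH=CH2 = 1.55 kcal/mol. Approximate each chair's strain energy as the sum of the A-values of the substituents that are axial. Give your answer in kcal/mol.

Chair I (tert-butyl axial, phenyl equatorial, vinyl axial): E = 6.43 kcal/mol.
Chair II (tert-butyl equatorial, phenyl axial, vinyl equatorial): E = 2.95 kcal/mol.
ΔE = 6.43 − 2.95 = 3.48 kcal/mol; chair II is more stable.

3.48 kcal/mol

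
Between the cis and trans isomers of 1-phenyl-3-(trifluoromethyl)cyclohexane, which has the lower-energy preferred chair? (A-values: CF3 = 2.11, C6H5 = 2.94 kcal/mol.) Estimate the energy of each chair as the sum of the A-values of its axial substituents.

cis

At 1,3 positions (parity same): cis → (e,e or a,a); trans → (a,e or e,a).
Best chair for cis: E = 0.00 kcal/mol; best chair for trans: E = 2.11 kcal/mol.
The cis isomer is lower by 2.11 kcal/mol.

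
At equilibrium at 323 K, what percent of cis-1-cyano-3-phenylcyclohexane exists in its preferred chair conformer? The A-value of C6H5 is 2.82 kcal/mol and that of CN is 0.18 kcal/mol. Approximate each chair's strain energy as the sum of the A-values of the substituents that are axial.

C1 and C3 have the same parity, so for the cis isomer the two substituents are e,e in one chair and a,a in the other.
Chair I (phenyl axial, cyano axial): E = 3.00 kcal/mol; chair II (phenyl equatorial, cyano equatorial): E = 0.00 kcal/mol.
ΔG = 3.00 kcal/mol between the two chairs.
K = exp(ΔG/RT) with R = 1.987×10⁻³ kcal mol⁻¹ K⁻¹ and T = 323 K gives K ≈ 107.
Fraction in the lower-energy chair = K/(K+1) = 99.1%.

99.1%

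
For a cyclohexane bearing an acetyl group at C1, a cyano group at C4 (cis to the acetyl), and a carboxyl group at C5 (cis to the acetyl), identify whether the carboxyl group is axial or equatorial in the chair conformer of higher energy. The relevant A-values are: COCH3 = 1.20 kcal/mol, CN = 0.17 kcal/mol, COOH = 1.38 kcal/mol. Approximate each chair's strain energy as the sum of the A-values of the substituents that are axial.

Chair I (acetyl axial, cyano equatorial, carboxyl axial): E = 2.58 kcal/mol.
Chair II (acetyl equatorial, cyano axial, carboxyl equatorial): E = 0.17 kcal/mol.
Chair I is the less stable (higher-energy) conformer, and in that chair the carboxyl group is axial.

axial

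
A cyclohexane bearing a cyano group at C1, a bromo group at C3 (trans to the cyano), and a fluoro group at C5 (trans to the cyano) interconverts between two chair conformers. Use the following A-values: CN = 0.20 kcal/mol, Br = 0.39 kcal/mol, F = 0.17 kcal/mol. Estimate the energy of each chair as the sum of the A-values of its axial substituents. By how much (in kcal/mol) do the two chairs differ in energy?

0.36 kcal/mol

Chair I (cyano axial, bromo equatorial, fluoro equatorial): E = 0.20 kcal/mol.
Chair II (cyano equatorial, bromo axial, fluoro axial): E = 0.56 kcal/mol.
ΔE = 0.56 − 0.20 = 0.36 kcal/mol; chair I is more stable.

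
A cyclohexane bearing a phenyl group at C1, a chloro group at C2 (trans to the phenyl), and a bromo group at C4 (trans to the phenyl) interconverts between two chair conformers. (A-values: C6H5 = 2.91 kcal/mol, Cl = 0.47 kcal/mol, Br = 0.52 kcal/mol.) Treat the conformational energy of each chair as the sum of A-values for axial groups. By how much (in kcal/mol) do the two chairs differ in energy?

3.90 kcal/mol

Chair I (phenyl axial, chloro axial, bromo axial): E = 3.90 kcal/mol.
Chair II (phenyl equatorial, chloro equatorial, bromo equatorial): E = 0.00 kcal/mol.
ΔE = 3.90 − 0.00 = 3.90 kcal/mol; chair II is more stable.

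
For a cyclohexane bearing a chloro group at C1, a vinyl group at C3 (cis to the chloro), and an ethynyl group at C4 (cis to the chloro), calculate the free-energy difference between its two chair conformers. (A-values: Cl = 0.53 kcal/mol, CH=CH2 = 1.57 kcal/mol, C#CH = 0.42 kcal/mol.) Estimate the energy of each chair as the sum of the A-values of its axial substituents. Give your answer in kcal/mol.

Chair I (chloro axial, vinyl axial, ethynyl equatorial): E = 2.10 kcal/mol.
Chair II (chloro equatorial, vinyl equatorial, ethynyl axial): E = 0.42 kcal/mol.
ΔE = 2.10 − 0.42 = 1.68 kcal/mol; chair II is more stable.

1.68 kcal/mol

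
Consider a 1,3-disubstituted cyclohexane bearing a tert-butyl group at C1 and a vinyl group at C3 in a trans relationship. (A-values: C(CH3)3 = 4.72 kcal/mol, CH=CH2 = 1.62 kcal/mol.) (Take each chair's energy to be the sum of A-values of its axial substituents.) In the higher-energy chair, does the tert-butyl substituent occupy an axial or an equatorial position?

C1 and C3 have the same parity, so for the trans isomer the two substituents are one axial and one equatorial in each chair.
Chair I (tert-butyl axial, vinyl equatorial): E = 4.72 kcal/mol.
Chair II (tert-butyl equatorial, vinyl axial): E = 1.62 kcal/mol.
Chair I is the less stable (higher-energy) conformer, and in that chair the tert-butyl group is axial.

axial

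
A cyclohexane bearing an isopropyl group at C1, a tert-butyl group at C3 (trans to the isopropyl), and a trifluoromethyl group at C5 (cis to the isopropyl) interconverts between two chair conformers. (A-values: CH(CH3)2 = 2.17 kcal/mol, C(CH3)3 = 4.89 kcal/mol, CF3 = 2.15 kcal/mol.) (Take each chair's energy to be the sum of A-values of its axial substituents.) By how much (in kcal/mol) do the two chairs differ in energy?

Chair I (isopropyl axial, tert-butyl equatorial, trifluoromethyl axial): E = 4.32 kcal/mol.
Chair II (isopropyl equatorial, tert-butyl axial, trifluoromethyl equatorial): E = 4.89 kcal/mol.
ΔE = 4.89 − 4.32 = 0.57 kcal/mol; chair I is more stable.

0.57 kcal/mol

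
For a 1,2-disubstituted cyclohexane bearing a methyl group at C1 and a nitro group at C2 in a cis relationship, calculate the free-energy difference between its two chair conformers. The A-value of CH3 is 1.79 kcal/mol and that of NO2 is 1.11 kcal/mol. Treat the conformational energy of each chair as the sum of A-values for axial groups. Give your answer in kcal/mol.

0.68 kcal/mol

C1 and C2 have opposite parity, so for the cis isomer the two substituents are one axial and one equatorial in each chair.
Chair I (methyl axial, nitro equatorial): E = 1.79 kcal/mol.
Chair II (methyl equatorial, nitro axial): E = 1.11 kcal/mol.
ΔE = 1.79 − 1.11 = 0.68 kcal/mol; chair II is more stable.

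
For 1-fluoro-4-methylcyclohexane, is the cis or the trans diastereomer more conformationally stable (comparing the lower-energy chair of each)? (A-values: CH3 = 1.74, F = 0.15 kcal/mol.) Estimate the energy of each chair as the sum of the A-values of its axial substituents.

trans

At 1,4 positions (parity opposite): cis → (a,e or e,a); trans → (e,e or a,a).
Best chair for cis: E = 0.15 kcal/mol; best chair for trans: E = 0.00 kcal/mol.
The trans isomer is lower by 0.15 kcal/mol.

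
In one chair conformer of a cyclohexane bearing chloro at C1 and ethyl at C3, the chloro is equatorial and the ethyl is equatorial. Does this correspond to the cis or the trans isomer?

C1 and C3 have the same parity, so their axial bonds point in the same direction.
With same-parity carbons, two substituents on the same face are both axial or both equatorial; opposite faces give one of each.
Here the groups are equatorial/equatorial → same face → cis.

cis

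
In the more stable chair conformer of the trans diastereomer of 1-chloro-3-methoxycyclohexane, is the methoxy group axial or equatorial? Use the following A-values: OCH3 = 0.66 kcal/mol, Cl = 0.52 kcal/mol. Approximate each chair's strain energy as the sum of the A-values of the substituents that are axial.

C1 and C3 have the same parity, so for the trans isomer the two substituents are one axial and one equatorial in each chair.
Chair I (methoxy axial, chloro equatorial): E = 0.66 kcal/mol.
Chair II (methoxy equatorial, chloro axial): E = 0.52 kcal/mol.
Chair II is the more stable (lower-energy) conformer, and in that chair the methoxy group is equatorial.

equatorial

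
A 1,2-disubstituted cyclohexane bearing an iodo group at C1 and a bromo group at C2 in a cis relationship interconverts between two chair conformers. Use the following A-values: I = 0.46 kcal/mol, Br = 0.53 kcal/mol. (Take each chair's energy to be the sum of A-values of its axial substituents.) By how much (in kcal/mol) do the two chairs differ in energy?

C1 and C2 have opposite parity, so for the cis isomer the two substituents are one axial and one equatorial in each chair.
Chair I (iodo axial, bromo equatorial): E = 0.46 kcal/mol.
Chair II (iodo equatorial, bromo axial): E = 0.53 kcal/mol.
ΔE = 0.53 − 0.46 = 0.07 kcal/mol; chair I is more stable.

0.07 kcal/mol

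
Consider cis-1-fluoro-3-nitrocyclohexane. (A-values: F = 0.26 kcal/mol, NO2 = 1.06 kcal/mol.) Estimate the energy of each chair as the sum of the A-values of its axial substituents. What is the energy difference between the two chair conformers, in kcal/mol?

C1 and C3 have the same parity, so for the cis isomer the two substituents are e,e in one chair and a,a in the other.
Chair I (fluoro axial, nitro axial): E = 1.32 kcal/mol.
Chair II (fluoro equatorial, nitro equatorial): E = 0.00 kcal/mol.
ΔE = 1.32 − 0.00 = 1.32 kcal/mol; chair II is more stable.

1.32 kcal/mol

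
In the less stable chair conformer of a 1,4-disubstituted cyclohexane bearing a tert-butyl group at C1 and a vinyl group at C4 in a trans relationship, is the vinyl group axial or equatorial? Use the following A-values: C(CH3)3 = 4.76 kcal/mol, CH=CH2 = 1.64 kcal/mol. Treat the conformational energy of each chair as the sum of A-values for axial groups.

axial

C1 and C4 have opposite parity, so for the trans isomer the two substituents are e,e in one chair and a,a in the other.
Chair I (tert-butyl axial, vinyl axial): E = 6.40 kcal/mol.
Chair II (tert-butyl equatorial, vinyl equatorial): E = 0.00 kcal/mol.
Chair I is the less stable (higher-energy) conformer, and in that chair the vinyl group is axial.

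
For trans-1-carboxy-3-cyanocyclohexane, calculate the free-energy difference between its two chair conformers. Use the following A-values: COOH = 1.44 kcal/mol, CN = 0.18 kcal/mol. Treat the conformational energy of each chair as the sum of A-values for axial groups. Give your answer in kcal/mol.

1.26 kcal/mol

C1 and C3 have the same parity, so for the trans isomer the two substituents are one axial and one equatorial in each chair.
Chair I (carboxyl axial, cyano equatorial): E = 1.44 kcal/mol.
Chair II (carboxyl equatorial, cyano axial): E = 0.18 kcal/mol.
ΔE = 1.44 − 0.18 = 1.26 kcal/mol; chair II is more stable.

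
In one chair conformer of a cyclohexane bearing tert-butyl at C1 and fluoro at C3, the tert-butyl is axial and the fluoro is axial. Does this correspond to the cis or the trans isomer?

C1 and C3 have the same parity, so their axial bonds point in the same direction.
With same-parity carbons, two substituents on the same face are both axial or both equatorial; opposite faces give one of each.
Here the groups are axial/axial → same face → cis.

cis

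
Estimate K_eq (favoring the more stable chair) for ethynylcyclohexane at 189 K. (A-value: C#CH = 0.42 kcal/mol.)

One chair has the ethynyl group axial (E = 0.42 kcal/mol) and the other has it equatorial (E = 0).
ΔG = 0.42 kcal/mol between the two chairs.
K = exp(ΔG/RT) with R = 1.987×10⁻³ kcal mol⁻¹ K⁻¹ and T = 189 K gives K ≈ 3.06.

K ≈ 3.06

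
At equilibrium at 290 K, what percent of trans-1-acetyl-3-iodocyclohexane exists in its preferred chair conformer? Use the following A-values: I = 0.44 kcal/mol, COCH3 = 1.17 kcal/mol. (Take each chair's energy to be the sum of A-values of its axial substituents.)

78.0%

C1 and C3 have the same parity, so for the trans isomer the two substituents are one axial and one equatorial in each chair.
Chair I (iodo axial, acetyl equatorial): E = 0.44 kcal/mol; chair II (iodo equatorial, acetyl axial): E = 1.17 kcal/mol.
ΔG = 0.73 kcal/mol between the two chairs.
K = exp(ΔG/RT) with R = 1.987×10⁻³ kcal mol⁻¹ K⁻¹ and T = 290 K gives K ≈ 3.55.
Fraction in the lower-energy chair = K/(K+1) = 78.0%.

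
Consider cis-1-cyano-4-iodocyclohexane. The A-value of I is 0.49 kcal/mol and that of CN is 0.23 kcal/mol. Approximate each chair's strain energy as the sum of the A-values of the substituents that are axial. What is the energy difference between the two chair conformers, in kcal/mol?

C1 and C4 have opposite parity, so for the cis isomer the two substituents are one axial and one equatorial in each chair.
Chair I (iodo axial, cyano equatorial): E = 0.49 kcal/mol.
Chair II (iodo equatorial, cyano axial): E = 0.23 kcal/mol.
ΔE = 0.49 − 0.23 = 0.26 kcal/mol; chair II is more stable.

0.26 kcal/mol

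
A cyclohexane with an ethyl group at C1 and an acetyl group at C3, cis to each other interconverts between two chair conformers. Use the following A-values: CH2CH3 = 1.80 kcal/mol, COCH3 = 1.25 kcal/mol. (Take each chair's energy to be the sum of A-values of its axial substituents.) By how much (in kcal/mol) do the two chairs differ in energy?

3.05 kcal/mol

C1 and C3 have the same parity, so for the cis isomer the two substituents are e,e in one chair and a,a in the other.
Chair I (ethyl axial, acetyl axial): E = 3.05 kcal/mol.
Chair II (ethyl equatorial, acetyl equatorial): E = 0.00 kcal/mol.
ΔE = 3.05 − 0.00 = 3.05 kcal/mol; chair II is more stable.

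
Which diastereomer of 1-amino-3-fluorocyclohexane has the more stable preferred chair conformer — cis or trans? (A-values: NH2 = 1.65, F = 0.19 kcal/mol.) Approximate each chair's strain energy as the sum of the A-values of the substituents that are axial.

cis

At 1,3 positions (parity same): cis → (e,e or a,a); trans → (a,e or e,a).
Best chair for cis: E = 0.00 kcal/mol; best chair for trans: E = 0.19 kcal/mol.
The cis isomer is lower by 0.19 kcal/mol.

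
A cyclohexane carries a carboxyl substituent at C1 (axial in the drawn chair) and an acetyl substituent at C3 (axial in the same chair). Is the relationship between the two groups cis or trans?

cis

C1 and C3 have the same parity, so their axial bonds point in the same direction.
With same-parity carbons, two substituents on the same face are both axial or both equatorial; opposite faces give one of each.
Here the groups are axial/axial → same face → cis.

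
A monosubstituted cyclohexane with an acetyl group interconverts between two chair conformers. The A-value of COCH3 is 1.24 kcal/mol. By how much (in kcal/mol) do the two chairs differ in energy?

1.24 kcal/mol

A monosubstituted cyclohexane has one chair with the acetyl group axial (E = A = 1.24 kcal/mol) and one with it equatorial (E = 0).
ΔE = 1.24 − 0 = 1.24 kcal/mol.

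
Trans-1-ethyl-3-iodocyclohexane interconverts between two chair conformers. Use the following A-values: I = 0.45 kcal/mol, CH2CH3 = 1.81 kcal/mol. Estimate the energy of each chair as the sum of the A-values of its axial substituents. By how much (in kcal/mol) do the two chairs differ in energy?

C1 and C3 have the same parity, so for the trans isomer the two substituents are one axial and one equatorial in each chair.
Chair I (iodo axial, ethyl equatorial): E = 0.45 kcal/mol.
Chair II (iodo equatorial, ethyl axial): E = 1.81 kcal/mol.
ΔE = 1.81 − 0.45 = 1.36 kcal/mol; chair I is more stable.

1.36 kcal/mol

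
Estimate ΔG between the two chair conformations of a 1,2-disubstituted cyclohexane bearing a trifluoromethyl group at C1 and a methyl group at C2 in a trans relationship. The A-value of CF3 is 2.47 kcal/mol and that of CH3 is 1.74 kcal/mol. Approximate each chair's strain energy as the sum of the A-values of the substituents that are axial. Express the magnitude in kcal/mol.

C1 and C2 have opposite parity, so for the trans isomer the two substituents are e,e in one chair and a,a in the other.
Chair I (trifluoromethyl axial, methyl axial): E = 4.21 kcal/mol.
Chair II (trifluoromethyl equatorial, methyl equatorial): E = 0.00 kcal/mol.
ΔE = 4.21 − 0.00 = 4.21 kcal/mol; chair II is more stable.

4.21 kcal/mol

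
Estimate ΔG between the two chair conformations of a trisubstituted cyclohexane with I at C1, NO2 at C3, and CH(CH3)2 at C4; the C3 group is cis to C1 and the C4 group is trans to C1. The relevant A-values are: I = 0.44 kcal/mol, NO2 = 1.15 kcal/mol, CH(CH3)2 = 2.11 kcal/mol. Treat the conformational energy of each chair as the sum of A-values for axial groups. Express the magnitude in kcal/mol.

3.70 kcal/mol

Chair I (iodo axial, nitro axial, isopropyl axial): E = 3.70 kcal/mol.
Chair II (iodo equatorial, nitro equatorial, isopropyl equatorial): E = 0.00 kcal/mol.
ΔE = 3.70 − 0.00 = 3.70 kcal/mol; chair II is more stable.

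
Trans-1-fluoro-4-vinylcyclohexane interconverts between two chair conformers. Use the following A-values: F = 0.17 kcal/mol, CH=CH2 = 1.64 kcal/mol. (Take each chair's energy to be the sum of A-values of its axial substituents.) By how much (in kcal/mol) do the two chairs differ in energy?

1.81 kcal/mol

C1 and C4 have opposite parity, so for the trans isomer the two substituents are e,e in one chair and a,a in the other.
Chair I (fluoro axial, vinyl axial): E = 1.81 kcal/mol.
Chair II (fluoro equatorial, vinyl equatorial): E = 0.00 kcal/mol.
ΔE = 1.81 − 0.00 = 1.81 kcal/mol; chair II is more stable.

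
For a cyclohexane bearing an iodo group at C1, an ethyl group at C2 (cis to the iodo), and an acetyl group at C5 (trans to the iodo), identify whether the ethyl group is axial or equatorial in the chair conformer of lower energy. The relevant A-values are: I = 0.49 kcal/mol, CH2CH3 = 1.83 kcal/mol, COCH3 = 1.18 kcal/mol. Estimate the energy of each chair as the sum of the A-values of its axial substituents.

Chair I (iodo axial, ethyl equatorial, acetyl equatorial): E = 0.49 kcal/mol.
Chair II (iodo equatorial, ethyl axial, acetyl axial): E = 3.01 kcal/mol.
Chair I is the more stable (lower-energy) conformer, and in that chair the ethyl group is equatorial.

equatorial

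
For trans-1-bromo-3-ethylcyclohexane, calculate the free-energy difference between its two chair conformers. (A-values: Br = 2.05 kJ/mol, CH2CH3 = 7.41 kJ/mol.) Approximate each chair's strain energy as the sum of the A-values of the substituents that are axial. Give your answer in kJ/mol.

5.36 kJ/mol

C1 and C3 have the same parity, so for the trans isomer the two substituents are one axial and one equatorial in each chair.
Chair I (bromo axial, ethyl equatorial): E = 2.05 kJ/mol.
Chair II (bromo equatorial, ethyl axial): E = 7.41 kJ/mol.
ΔE = 7.41 − 2.05 = 5.36 kJ/mol; chair I is more stable.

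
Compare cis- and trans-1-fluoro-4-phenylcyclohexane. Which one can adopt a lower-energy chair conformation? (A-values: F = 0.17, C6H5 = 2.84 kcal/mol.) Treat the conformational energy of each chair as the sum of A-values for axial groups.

trans

At 1,4 positions (parity opposite): cis → (a,e or e,a); trans → (e,e or a,a).
Best chair for cis: E = 0.17 kcal/mol; best chair for trans: E = 0.00 kcal/mol.
The trans isomer is lower by 0.17 kcal/mol.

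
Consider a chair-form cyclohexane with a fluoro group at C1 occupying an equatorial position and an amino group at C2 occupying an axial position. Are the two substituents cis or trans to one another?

C1 and C2 have opposite parity, so their axial bonds point in opposite directions.
With opposite-parity carbons, two substituents on the same face are one axial and one equatorial; opposite faces give both axial or both equatorial.
Here the groups are equatorial/axial → same face → cis.

cis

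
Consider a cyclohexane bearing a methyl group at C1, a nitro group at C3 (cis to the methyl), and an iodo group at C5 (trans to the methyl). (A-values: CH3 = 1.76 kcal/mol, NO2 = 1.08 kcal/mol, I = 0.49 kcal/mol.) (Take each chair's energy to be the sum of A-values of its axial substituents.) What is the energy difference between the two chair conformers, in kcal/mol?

Chair I (methyl axial, nitro axial, iodo equatorial): E = 2.84 kcal/mol.
Chair II (methyl equatorial, nitro equatorial, iodo axial): E = 0.49 kcal/mol.
ΔE = 2.84 − 0.49 = 2.35 kcal/mol; chair II is more stable.

2.35 kcal/mol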